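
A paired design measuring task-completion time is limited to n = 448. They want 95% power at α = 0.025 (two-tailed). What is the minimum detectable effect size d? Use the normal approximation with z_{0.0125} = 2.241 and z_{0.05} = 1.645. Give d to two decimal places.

For a single sample (or paired design) of n = 448: d_min = (z_{α/2} + z_β)/√n.
z-sum = 2.241 + 1.645 = 3.886.
d_min = 3.886 / √448 = 3.886 / 21.166 = 0.184.

d_min ≈ 0.18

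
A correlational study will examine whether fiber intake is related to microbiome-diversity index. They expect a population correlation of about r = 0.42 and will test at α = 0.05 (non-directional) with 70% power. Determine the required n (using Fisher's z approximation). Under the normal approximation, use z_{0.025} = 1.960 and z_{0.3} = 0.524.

n = 34

Fisher's z: C = ½·ln((1+r)/(1−r)) = ½·ln(2.4483) = 0.4477.
n = ((z_{α/2} + z_β)/C)² + 3.
(1.960 + 0.524) / 0.4477 = 2.484 / 0.4477 = 5.548.
n = 5.548² + 3 = 30.78 + 3 = 33.8.
Round up.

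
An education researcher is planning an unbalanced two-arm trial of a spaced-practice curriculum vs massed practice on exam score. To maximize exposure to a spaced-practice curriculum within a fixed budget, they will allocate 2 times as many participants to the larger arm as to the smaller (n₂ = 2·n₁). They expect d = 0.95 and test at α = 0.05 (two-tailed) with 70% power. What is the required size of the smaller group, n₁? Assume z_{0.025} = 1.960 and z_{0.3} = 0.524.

With allocation ratio k = n₂/n₁ = 2, Var(x̄₁−x̄₂) = σ²(1/n₁ + 1/(k·n₁)) = σ²·(k+1)/(k·n₁).
So n₁ = (1 + 1/k)·((z_{α/2} + z_β)/d)² = 1.500 × (2.484/0.95)².
n₁ = 1.500 × 6.84 = 10.3.
Round up: n₁ = 11, giving n₂ = 2 × 11 = 22.

n₁ = 11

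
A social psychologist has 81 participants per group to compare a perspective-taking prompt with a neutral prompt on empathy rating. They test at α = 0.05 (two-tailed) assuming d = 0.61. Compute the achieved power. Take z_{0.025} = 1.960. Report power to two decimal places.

power ≈ 0.97

For two equal groups, power = Φ(d·√(n/2) − z_{α/2}).
d·√(n/2) = 0.61 × √(81/2) = 0.61 × 6.364 = 3.882.
z_β = 3.882 − 1.960 = 1.922.
Power = Φ(1.922) = 0.973.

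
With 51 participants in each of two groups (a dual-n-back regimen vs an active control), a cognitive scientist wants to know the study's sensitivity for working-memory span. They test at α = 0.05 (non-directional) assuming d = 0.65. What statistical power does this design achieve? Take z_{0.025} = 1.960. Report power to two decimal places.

For two equal groups, power = Φ(d·√(n/2) − z_{α/2}).
d·√(n/2) = 0.65 × √(51/2) = 0.65 × 5.050 = 3.282.
z_β = 3.282 − 1.960 = 1.322.
Power = Φ(1.322) = 0.907.

power ≈ 0.91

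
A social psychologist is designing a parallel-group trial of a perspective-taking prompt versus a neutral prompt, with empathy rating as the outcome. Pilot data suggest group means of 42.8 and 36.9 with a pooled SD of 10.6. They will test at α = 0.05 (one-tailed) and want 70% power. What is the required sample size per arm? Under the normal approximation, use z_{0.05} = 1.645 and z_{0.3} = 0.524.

n = 31 per group

Cohen's d = |M₁ − M₂| / SD_pooled = |42.8 − 36.9| / 10.6 = 5.9 / 10.6 = 0.557.
For two independent groups with equal n: n = 2·((z_{α} + z_β) / d)².
z_{α} + z_β = 1.645 + 0.524 = 2.169.
n = 2 × (2.169 / 0.557)² = 2 × 3.894² = 2 × 15.16 = 30.3.
Round up to the next whole participant.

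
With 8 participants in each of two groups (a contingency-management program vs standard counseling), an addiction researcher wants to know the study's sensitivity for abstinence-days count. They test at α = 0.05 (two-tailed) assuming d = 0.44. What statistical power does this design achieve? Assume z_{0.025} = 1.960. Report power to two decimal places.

For two equal groups, power = Φ(d·√(n/2) − z_{α/2}).
d·√(n/2) = 0.44 × √(8/2) = 0.44 × 2.000 = 0.880.
z_β = 0.880 − 1.960 = -1.080.
Power = Φ(-1.080) = 0.140.

power ≈ 0.14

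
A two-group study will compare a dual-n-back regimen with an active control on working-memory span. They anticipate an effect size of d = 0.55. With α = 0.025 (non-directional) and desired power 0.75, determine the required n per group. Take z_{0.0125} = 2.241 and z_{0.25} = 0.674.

n = 57 per group

For two independent groups with equal n: n = 2·((z_{α/2} + z_β) / d)².
z_{α/2} + z_β = 2.241 + 0.674 = 2.915.
n = 2 × (2.915 / 0.55)² = 2 × 5.300² = 2 × 28.09 = 56.2.
Round up to the next whole participant.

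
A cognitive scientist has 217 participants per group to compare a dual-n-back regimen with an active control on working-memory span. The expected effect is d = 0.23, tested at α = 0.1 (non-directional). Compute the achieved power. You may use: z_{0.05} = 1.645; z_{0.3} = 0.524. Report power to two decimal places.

For two equal groups, power = Φ(d·√(n/2) − z_{α/2}).
d·√(n/2) = 0.23 × √(217/2) = 0.23 × 10.416 = 2.396.
z_β = 2.396 − 1.645 = 0.751.
Power = Φ(0.751) = 0.774.

power ≈ 0.77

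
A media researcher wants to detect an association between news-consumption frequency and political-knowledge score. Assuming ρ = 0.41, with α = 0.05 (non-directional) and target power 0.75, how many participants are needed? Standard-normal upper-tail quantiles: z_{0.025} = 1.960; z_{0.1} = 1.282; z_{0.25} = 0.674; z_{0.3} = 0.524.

Fisher's z: C = ½·ln((1+r)/(1−r)) = ½·ln(2.3898) = 0.4356.
n = ((z_{α/2} + z_β)/C)² + 3.
(1.960 + 0.674) / 0.4356 = 2.634 / 0.4356 = 6.047.
n = 6.047² + 3 = 36.56 + 3 = 39.6.
Round up.

n = 40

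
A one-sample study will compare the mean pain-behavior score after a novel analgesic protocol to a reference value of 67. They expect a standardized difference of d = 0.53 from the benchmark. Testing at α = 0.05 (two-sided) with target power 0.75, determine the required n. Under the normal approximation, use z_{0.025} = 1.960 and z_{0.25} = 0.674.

For a one-sample test: n = ((z_{α/2} + z_β) / d)².
z_{α/2} + z_β = 1.960 + 0.674 = 2.634.
n = (2.634 / 0.53)² = 4.970² = 24.70.
Round up.

n = 25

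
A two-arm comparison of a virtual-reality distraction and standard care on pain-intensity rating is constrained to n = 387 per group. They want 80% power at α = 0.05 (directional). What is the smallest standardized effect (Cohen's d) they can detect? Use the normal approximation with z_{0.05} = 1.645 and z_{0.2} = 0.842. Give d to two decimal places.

d_min ≈ 0.18

For two independent groups of n = 387 each: d_min = (z_{α} + z_β)·√(2/n).
z-sum = 1.645 + 0.842 = 2.487.
d_min = 2.487 × √(2/387) = 2.487 × 0.0719 = 0.179.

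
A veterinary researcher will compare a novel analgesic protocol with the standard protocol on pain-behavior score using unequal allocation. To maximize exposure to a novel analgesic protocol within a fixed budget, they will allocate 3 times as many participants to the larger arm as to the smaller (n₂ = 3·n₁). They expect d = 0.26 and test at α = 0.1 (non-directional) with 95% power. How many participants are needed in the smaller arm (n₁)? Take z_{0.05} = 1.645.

With allocation ratio k = n₂/n₁ = 3, Var(x̄₁−x̄₂) = σ²(1/n₁ + 1/(k·n₁)) = σ²·(k+1)/(k·n₁).
So n₁ = (1 + 1/k)·((z_{α/2} + z_β)/d)² = 1.333 × (3.290/0.26)².
n₁ = 1.333 × 160.12 = 213.5.
Round up: n₁ = 214, giving n₂ = 3 × 214 = 642.

n₁ = 214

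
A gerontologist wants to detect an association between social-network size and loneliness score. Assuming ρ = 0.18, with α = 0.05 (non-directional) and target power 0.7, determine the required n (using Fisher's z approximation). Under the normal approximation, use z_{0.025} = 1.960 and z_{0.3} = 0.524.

Fisher's z: C = ½·ln((1+r)/(1−r)) = ½·ln(1.4390) = 0.1820.
n = ((z_{α/2} + z_β)/C)² + 3.
(1.960 + 0.524) / 0.1820 = 2.484 / 0.1820 = 13.648.
n = 13.648² + 3 = 186.28 + 3 = 189.3.
Round up.

n = 190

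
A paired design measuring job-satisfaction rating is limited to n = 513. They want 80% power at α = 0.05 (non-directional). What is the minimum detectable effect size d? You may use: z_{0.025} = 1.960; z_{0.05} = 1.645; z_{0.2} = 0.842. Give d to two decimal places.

For a single sample (or paired design) of n = 513: d_min = (z_{α/2} + z_β)/√n.
z-sum = 1.960 + 0.842 = 2.802.
d_min = 2.802 / √513 = 2.802 / 22.650 = 0.124.

d_min ≈ 0.12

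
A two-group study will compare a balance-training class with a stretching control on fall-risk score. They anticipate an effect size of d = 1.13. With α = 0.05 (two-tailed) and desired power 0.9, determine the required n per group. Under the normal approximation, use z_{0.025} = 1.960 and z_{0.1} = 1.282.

For two independent groups with equal n: n = 2·((z_{α/2} + z_β) / d)².
z_{α/2} + z_β = 1.960 + 1.282 = 3.242.
n = 2 × (3.242 / 1.13)² = 2 × 2.869² = 2 × 8.23 = 16.5.
Round up to the next whole participant.

n = 17 per group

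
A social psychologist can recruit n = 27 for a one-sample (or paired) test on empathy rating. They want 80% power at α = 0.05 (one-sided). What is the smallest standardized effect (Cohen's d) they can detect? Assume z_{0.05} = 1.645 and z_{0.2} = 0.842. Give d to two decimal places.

d_min ≈ 0.48

For a single sample (or paired design) of n = 27: d_min = (z_{α} + z_β)/√n.
z-sum = 1.645 + 0.842 = 2.487.
d_min = 2.487 / √27 = 2.487 / 5.196 = 0.479.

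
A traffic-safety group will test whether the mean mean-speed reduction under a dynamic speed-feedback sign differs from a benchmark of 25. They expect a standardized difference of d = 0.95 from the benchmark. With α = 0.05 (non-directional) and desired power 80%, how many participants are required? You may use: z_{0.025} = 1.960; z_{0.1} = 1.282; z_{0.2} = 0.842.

n = 9

For a one-sample test: n = ((z_{α/2} + z_β) / d)².
z_{α/2} + z_β = 1.960 + 0.842 = 2.802.
n = (2.802 / 0.95)² = 2.949² = 8.70.
Round up.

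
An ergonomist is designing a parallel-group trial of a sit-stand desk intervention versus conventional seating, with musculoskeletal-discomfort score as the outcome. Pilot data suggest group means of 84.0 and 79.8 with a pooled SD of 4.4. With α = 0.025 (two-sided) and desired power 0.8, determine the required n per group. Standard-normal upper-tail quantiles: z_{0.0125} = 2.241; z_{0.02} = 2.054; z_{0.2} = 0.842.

n = 21 per group

Cohen's d = |M₁ − M₂| / SD_pooled = |84.0 − 79.8| / 4.4 = 4.2 / 4.4 = 0.955.
For two independent groups with equal n: n = 2·((z_{α/2} + z_β) / d)².
z_{α/2} + z_β = 2.241 + 0.842 = 3.083.
n = 2 × (3.083 / 0.955)² = 2 × 3.228² = 2 × 10.42 = 20.8.
Round up to the next whole participant.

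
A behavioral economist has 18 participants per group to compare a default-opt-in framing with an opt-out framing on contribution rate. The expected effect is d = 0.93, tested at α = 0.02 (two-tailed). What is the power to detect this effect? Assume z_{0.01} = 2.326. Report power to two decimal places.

For two equal groups, power = Φ(d·√(n/2) − z_{α/2}).
d·√(n/2) = 0.93 × √(18/2) = 0.93 × 3.000 = 2.790.
z_β = 2.790 − 2.326 = 0.464.
Power = Φ(0.464) = 0.679.

power ≈ 0.68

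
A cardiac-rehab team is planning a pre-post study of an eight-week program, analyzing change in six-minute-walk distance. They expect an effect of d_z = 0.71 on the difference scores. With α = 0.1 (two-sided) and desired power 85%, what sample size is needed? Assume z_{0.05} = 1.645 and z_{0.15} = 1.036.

For a paired (one-sample on differences) test: n = ((z_{α/2} + z_β) / d)².
z_{α/2} + z_β = 1.645 + 1.036 = 2.681.
n = (2.681 / 0.71)² = 3.776² = 14.26.
Round up.

n = 15 pairs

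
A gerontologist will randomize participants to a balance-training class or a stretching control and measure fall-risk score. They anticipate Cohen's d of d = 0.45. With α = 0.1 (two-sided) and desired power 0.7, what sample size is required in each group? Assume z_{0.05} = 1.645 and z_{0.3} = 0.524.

n = 47 per group

For two independent groups with equal n: n = 2·((z_{α/2} + z_β) / d)².
z_{α/2} + z_β = 1.645 + 0.524 = 2.169.
n = 2 × (2.169 / 0.45)² = 2 × 4.820² = 2 × 23.23 = 46.5.
Round up to the next whole participant.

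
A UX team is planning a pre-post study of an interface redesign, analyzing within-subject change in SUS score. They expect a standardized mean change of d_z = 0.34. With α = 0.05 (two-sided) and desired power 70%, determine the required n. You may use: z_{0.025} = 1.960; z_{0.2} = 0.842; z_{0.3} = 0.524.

n = 54 pairs

For a paired (one-sample on differences) test: n = ((z_{α/2} + z_β) / d)².
z_{α/2} + z_β = 1.960 + 0.524 = 2.484.
n = (2.484 / 0.34)² = 7.306² = 53.38.
Round up.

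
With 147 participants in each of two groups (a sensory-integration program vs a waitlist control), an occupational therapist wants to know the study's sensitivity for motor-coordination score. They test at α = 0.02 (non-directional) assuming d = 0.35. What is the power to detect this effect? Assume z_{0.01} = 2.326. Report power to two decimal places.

power ≈ 0.75

For two equal groups, power = Φ(d·√(n/2) − z_{α/2}).
d·√(n/2) = 0.35 × √(147/2) = 0.35 × 8.573 = 3.001.
z_β = 3.001 − 2.326 = 0.675.
Power = Φ(0.675) = 0.750.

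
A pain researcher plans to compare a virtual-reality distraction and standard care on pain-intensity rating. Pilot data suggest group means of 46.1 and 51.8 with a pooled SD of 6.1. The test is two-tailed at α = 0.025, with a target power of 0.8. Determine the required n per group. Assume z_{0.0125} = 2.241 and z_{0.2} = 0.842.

n = 22 per group

Cohen's d = |M₁ − M₂| / SD_pooled = |46.1 − 51.8| / 6.1 = 5.7 / 6.1 = 0.934.
For two independent groups with equal n: n = 2·((z_{α/2} + z_β) / d)².
z_{α/2} + z_β = 2.241 + 0.842 = 3.083.
n = 2 × (3.083 / 0.934)² = 2 × 3.301² = 2 × 10.90 = 21.8.
Round up to the next whole participant.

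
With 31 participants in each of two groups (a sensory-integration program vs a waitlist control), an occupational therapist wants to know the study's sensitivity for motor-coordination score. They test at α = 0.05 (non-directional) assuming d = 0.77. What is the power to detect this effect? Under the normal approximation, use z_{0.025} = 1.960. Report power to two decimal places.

For two equal groups, power = Φ(d·√(n/2) − z_{α/2}).
d·√(n/2) = 0.77 × √(31/2) = 0.77 × 3.937 = 3.031.
z_β = 3.031 − 1.960 = 1.071.
Power = Φ(1.071) = 0.858.

power ≈ 0.86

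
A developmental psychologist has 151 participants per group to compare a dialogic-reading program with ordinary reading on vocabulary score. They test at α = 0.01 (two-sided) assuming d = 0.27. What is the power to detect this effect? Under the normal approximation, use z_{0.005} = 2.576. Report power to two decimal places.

For two equal groups, power = Φ(d·√(n/2) − z_{α/2}).
d·√(n/2) = 0.27 × √(151/2) = 0.27 × 8.689 = 2.346.
z_β = 2.346 − 2.576 = -0.230.
Power = Φ(-0.230) = 0.409.

power ≈ 0.41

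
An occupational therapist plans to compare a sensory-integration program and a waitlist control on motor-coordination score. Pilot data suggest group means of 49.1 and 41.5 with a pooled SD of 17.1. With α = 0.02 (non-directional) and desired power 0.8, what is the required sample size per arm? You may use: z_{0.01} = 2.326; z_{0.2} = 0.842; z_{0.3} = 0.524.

n = 102 per group

Cohen's d = |M₁ − M₂| / SD_pooled = |49.1 − 41.5| / 17.1 = 7.6 / 17.1 = 0.444.
For two independent groups with equal n: n = 2·((z_{α/2} + z_β) / d)².
z_{α/2} + z_β = 2.326 + 0.842 = 3.168.
n = 2 × (3.168 / 0.444)² = 2 × 7.135² = 2 × 50.91 = 101.8.
Round up to the next whole participant.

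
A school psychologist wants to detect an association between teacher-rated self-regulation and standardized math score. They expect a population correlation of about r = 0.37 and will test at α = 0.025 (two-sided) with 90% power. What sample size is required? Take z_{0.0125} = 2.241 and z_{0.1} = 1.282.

n = 86

Fisher's z: C = ½·ln((1+r)/(1−r)) = ½·ln(2.1746) = 0.3884.
n = ((z_{α/2} + z_β)/C)² + 3.
(2.241 + 1.282) / 0.3884 = 3.523 / 0.3884 = 9.071.
n = 9.071² + 3 = 82.27 + 3 = 85.3.
Round up.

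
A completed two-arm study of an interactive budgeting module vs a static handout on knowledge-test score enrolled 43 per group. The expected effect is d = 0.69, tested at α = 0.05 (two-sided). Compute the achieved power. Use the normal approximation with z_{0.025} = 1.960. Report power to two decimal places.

For two equal groups, power = Φ(d·√(n/2) − z_{α/2}).
d·√(n/2) = 0.69 × √(43/2) = 0.69 × 4.637 = 3.199.
z_β = 3.199 − 1.960 = 1.239.
Power = Φ(1.239) = 0.892.

power ≈ 0.89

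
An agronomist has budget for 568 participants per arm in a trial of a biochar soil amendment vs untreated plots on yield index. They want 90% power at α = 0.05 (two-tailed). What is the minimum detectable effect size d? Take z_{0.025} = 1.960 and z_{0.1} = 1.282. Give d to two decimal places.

For two independent groups of n = 568 each: d_min = (z_{α/2} + z_β)·√(2/n).
z-sum = 1.960 + 1.282 = 3.242.
d_min = 3.242 × √(2/568) = 3.242 × 0.0593 = 0.192.

d_min ≈ 0.19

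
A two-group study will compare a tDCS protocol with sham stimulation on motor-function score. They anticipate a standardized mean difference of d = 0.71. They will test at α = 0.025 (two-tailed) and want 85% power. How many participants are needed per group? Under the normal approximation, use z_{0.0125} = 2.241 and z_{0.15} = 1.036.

For two independent groups with equal n: n = 2·((z_{α/2} + z_β) / d)².
z_{α/2} + z_β = 2.241 + 1.036 = 3.277.
n = 2 × (3.277 / 0.71)² = 2 × 4.615² = 2 × 21.30 = 42.6.
Round up to the next whole participant.

n = 43 per group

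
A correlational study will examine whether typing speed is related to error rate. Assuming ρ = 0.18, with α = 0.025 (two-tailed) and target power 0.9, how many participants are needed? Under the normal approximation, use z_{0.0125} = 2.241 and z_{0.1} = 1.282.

Fisher's z: C = ½·ln((1+r)/(1−r)) = ½·ln(1.4390) = 0.1820.
n = ((z_{α/2} + z_β)/C)² + 3.
(2.241 + 1.282) / 0.1820 = 3.523 / 0.1820 = 19.357.
n = 19.357² + 3 = 374.70 + 3 = 377.7.
Round up.

n = 378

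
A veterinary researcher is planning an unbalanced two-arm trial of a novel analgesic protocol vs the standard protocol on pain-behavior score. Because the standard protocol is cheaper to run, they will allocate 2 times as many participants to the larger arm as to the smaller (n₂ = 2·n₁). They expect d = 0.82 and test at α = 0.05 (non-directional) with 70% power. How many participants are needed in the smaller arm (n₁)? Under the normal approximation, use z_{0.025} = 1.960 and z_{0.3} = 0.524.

With allocation ratio k = n₂/n₁ = 2, Var(x̄₁−x̄₂) = σ²(1/n₁ + 1/(k·n₁)) = σ²·(k+1)/(k·n₁).
So n₁ = (1 + 1/k)·((z_{α/2} + z_β)/d)² = 1.500 × (2.484/0.82)².
n₁ = 1.500 × 9.18 = 13.8.
Round up: n₁ = 14, giving n₂ = 2 × 14 = 28.

n₁ = 14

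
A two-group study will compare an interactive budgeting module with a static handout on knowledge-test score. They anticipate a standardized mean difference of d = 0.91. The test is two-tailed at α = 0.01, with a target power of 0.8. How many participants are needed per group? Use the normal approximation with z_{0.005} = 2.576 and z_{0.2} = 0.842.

n = 29 per group

For two independent groups with equal n: n = 2·((z_{α/2} + z_β) / d)².
z_{α/2} + z_β = 2.576 + 0.842 = 3.418.
n = 2 × (3.418 / 0.91)² = 2 × 3.756² = 2 × 14.11 = 28.2.
Round up to the next whole participant.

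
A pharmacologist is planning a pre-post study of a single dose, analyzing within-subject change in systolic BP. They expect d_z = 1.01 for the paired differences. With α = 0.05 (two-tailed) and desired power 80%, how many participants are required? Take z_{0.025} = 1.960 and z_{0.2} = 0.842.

n = 8 pairs

For a paired (one-sample on differences) test: n = ((z_{α/2} + z_β) / d)².
z_{α/2} + z_β = 1.960 + 0.842 = 2.802.
n = (2.802 / 1.01)² = 2.774² = 7.70.
Round up.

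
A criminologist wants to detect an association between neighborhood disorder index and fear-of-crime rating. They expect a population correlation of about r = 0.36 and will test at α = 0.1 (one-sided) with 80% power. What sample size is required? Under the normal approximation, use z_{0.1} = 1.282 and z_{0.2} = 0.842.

Fisher's z: C = ½·ln((1+r)/(1−r)) = ½·ln(2.1250) = 0.3769.
n = ((z_{α} + z_β)/C)² + 3.
(1.282 + 0.842) / 0.3769 = 2.124 / 0.3769 = 5.635.
n = 5.635² + 3 = 31.76 + 3 = 34.8.
Round up.

n = 35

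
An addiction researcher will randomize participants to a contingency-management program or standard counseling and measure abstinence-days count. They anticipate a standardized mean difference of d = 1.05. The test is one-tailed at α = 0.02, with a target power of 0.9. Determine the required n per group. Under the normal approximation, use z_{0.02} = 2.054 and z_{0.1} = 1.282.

n = 21 per group

For two independent groups with equal n: n = 2·((z_{α} + z_β) / d)².
z_{α} + z_β = 2.054 + 1.282 = 3.336.
n = 2 × (3.336 / 1.05)² = 2 × 3.177² = 2 × 10.09 = 20.2.
Round up to the next whole participant.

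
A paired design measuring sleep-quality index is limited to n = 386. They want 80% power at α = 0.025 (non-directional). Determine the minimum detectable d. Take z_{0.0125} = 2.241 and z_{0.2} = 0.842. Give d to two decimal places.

d_min ≈ 0.16

For a single sample (or paired design) of n = 386: d_min = (z_{α/2} + z_β)/√n.
z-sum = 2.241 + 0.842 = 3.083.
d_min = 3.083 / √386 = 3.083 / 19.647 = 0.157.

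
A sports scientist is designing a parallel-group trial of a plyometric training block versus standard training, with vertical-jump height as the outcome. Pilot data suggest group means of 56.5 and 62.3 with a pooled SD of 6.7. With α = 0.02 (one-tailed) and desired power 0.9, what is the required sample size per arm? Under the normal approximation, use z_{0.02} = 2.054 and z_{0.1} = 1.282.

n = 30 per group

Cohen's d = |M₁ − M₂| / SD_pooled = |56.5 − 62.3| / 6.7 = 5.8 / 6.7 = 0.866.
For two independent groups with equal n: n = 2·((z_{α} + z_β) / d)².
z_{α} + z_β = 2.054 + 1.282 = 3.336.
n = 2 × (3.336 / 0.866)² = 2 × 3.852² = 2 × 14.84 = 29.7.
Round up to the next whole participant.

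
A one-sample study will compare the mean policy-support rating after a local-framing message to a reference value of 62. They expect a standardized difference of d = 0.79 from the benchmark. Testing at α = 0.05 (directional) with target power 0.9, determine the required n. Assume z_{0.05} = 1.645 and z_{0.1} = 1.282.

n = 14

For a one-sample test: n = ((z_{α} + z_β) / d)².
z_{α} + z_β = 1.645 + 1.282 = 2.927.
n = (2.927 / 0.79)² = 3.705² = 13.73.
Round up.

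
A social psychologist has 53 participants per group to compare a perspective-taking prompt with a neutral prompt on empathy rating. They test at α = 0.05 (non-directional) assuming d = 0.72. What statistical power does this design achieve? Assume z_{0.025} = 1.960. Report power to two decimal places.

For two equal groups, power = Φ(d·√(n/2) − z_{α/2}).
d·√(n/2) = 0.72 × √(53/2) = 0.72 × 5.148 = 3.706.
z_β = 3.706 − 1.960 = 1.746.
Power = Φ(1.746) = 0.960.

power ≈ 0.96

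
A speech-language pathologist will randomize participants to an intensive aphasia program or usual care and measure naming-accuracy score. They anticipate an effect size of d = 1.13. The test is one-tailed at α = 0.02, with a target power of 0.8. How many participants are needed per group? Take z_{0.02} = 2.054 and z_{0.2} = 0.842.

n = 14 per group

For two independent groups with equal n: n = 2·((z_{α} + z_β) / d)².
z_{α} + z_β = 2.054 + 0.842 = 2.896.
n = 2 × (2.896 / 1.13)² = 2 × 2.563² = 2 × 6.57 = 13.1.
Round up to the next whole participant.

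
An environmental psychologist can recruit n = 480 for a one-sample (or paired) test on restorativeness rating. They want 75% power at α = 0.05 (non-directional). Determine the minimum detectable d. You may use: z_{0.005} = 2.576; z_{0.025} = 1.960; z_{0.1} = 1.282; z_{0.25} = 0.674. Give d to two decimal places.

For a single sample (or paired design) of n = 480: d_min = (z_{α/2} + z_β)/√n.
z-sum = 1.960 + 0.674 = 2.634.
d_min = 2.634 / √480 = 2.634 / 21.909 = 0.120.

d_min ≈ 0.12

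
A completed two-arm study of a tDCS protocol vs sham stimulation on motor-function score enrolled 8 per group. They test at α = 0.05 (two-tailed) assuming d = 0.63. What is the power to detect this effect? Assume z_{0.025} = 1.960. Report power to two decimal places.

For two equal groups, power = Φ(d·√(n/2) − z_{α/2}).
d·√(n/2) = 0.63 × √(8/2) = 0.63 × 2.000 = 1.260.
z_β = 1.260 − 1.960 = -0.700.
Power = Φ(-0.700) = 0.242.

power ≈ 0.24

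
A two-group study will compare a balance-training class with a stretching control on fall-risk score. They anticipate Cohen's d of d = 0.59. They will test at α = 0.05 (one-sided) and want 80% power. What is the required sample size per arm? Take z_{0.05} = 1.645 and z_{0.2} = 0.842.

n = 36 per group

For two independent groups with equal n: n = 2·((z_{α} + z_β) / d)².
z_{α} + z_β = 1.645 + 0.842 = 2.487.
n = 2 × (2.487 / 0.59)² = 2 × 4.215² = 2 × 17.77 = 35.5.
Round up to the next whole participant.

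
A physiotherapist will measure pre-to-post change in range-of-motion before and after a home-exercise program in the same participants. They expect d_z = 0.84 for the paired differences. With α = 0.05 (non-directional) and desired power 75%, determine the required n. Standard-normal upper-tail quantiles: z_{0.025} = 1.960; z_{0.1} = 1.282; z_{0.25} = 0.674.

For a paired (one-sample on differences) test: n = ((z_{α/2} + z_β) / d)².
z_{α/2} + z_β = 1.960 + 0.674 = 2.634.
n = (2.634 / 0.84)² = 3.136² = 9.83.
Round up.

n = 10 pairs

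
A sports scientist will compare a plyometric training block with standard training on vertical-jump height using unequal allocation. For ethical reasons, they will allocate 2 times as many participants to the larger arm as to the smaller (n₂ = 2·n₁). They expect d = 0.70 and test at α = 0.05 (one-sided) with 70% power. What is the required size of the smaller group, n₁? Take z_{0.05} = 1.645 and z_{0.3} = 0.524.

With allocation ratio k = n₂/n₁ = 2, Var(x̄₁−x̄₂) = σ²(1/n₁ + 1/(k·n₁)) = σ²·(k+1)/(k·n₁).
So n₁ = (1 + 1/k)·((z_{α} + z_β)/d)² = 1.500 × (2.169/0.70)².
n₁ = 1.500 × 9.60 = 14.4.
Round up: n₁ = 15, giving n₂ = 2 × 15 = 30.

n₁ = 15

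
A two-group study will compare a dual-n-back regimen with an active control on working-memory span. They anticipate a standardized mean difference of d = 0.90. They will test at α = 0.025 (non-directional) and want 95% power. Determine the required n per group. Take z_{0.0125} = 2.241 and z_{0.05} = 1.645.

n = 38 per group

For two independent groups with equal n: n = 2·((z_{α/2} + z_β) / d)².
z_{α/2} + z_β = 2.241 + 1.645 = 3.886.
n = 2 × (3.886 / 0.90)² = 2 × 4.318² = 2 × 18.64 = 37.3.
Round up to the next whole participant.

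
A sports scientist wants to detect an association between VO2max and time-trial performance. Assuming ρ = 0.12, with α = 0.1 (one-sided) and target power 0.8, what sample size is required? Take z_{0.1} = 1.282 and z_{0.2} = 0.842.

Fisher's z: C = ½·ln((1+r)/(1−r)) = ½·ln(1.2727) = 0.1206.
n = ((z_{α} + z_β)/C)² + 3.
(1.282 + 0.842) / 0.1206 = 2.124 / 0.1206 = 17.612.
n = 17.612² + 3 = 310.18 + 3 = 313.2.
Round up.

n = 314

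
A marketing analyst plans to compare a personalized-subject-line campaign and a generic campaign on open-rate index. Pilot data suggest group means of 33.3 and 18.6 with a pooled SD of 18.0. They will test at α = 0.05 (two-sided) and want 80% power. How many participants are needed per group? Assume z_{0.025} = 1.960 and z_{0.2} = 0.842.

n = 24 per group

Cohen's d = |M₁ − M₂| / SD_pooled = |33.3 − 18.6| / 18.0 = 14.7 / 18.0 = 0.817.
For two independent groups with equal n: n = 2·((z_{α/2} + z_β) / d)².
z_{α/2} + z_β = 1.960 + 0.842 = 2.802.
n = 2 × (2.802 / 0.817)² = 2 × 3.430² = 2 × 11.76 = 23.5.
Round up to the next whole participant.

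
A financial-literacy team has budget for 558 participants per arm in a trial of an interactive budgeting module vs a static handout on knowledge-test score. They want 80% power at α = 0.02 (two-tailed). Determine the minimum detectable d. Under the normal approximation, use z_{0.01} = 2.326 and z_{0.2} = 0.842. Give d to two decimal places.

For two independent groups of n = 558 each: d_min = (z_{α/2} + z_β)·√(2/n).
z-sum = 2.326 + 0.842 = 3.168.
d_min = 3.168 × √(2/558) = 3.168 × 0.0599 = 0.190.

d_min ≈ 0.19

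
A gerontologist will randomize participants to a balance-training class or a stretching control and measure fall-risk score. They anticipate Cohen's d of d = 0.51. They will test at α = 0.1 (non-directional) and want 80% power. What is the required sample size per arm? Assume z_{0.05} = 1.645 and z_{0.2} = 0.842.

n = 48 per group

For two independent groups with equal n: n = 2·((z_{α/2} + z_β) / d)².
z_{α/2} + z_β = 1.645 + 0.842 = 2.487.
n = 2 × (2.487 / 0.51)² = 2 × 4.876² = 2 × 23.78 = 47.6.
Round up to the next whole participant.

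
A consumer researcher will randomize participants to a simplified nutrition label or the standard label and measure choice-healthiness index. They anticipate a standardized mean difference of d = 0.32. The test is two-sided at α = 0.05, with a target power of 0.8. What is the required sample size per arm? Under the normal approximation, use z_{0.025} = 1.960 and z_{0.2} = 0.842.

n = 154 per group

For two independent groups with equal n: n = 2·((z_{α/2} + z_β) / d)².
z_{α/2} + z_β = 1.960 + 0.842 = 2.802.
n = 2 × (2.802 / 0.32)² = 2 × 8.756² = 2 × 76.67 = 153.3.
Round up to the next whole participant.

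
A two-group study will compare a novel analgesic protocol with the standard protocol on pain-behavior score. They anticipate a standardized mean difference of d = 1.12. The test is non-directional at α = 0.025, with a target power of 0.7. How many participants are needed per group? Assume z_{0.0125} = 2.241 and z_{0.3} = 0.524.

For two independent groups with equal n: n = 2·((z_{α/2} + z_β) / d)².
z_{α/2} + z_β = 2.241 + 0.524 = 2.765.
n = 2 × (2.765 / 1.12)² = 2 × 2.469² = 2 × 6.09 = 12.2.
Round up to the next whole participant.

n = 13 per group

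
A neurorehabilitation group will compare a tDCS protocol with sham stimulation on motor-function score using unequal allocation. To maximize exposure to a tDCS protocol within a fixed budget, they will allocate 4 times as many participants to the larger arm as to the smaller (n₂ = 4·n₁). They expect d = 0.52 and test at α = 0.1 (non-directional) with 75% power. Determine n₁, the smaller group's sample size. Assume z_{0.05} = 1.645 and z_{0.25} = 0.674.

With allocation ratio k = n₂/n₁ = 4, Var(x̄₁−x̄₂) = σ²(1/n₁ + 1/(k·n₁)) = σ²·(k+1)/(k·n₁).
So n₁ = (1 + 1/k)·((z_{α/2} + z_β)/d)² = 1.250 × (2.319/0.52)².
n₁ = 1.250 × 19.89 = 24.9.
Round up: n₁ = 25, giving n₂ = 4 × 25 = 100.

n₁ = 25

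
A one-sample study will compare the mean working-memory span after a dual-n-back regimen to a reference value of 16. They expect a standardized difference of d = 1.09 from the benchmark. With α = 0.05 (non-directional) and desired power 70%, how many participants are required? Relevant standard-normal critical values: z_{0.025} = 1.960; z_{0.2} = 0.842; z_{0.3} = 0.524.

n = 6

For a one-sample test: n = ((z_{α/2} + z_β) / d)².
z_{α/2} + z_β = 1.960 + 0.524 = 2.484.
n = (2.484 / 1.09)² = 2.279² = 5.19.
Round up.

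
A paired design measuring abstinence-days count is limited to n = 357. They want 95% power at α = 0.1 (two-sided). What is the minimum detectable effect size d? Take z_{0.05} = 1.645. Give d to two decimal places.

For a single sample (or paired design) of n = 357: d_min = (z_{α/2} + z_β)/√n.
z-sum = 1.645 + 1.645 = 3.290.
d_min = 3.290 / √357 = 3.290 / 18.894 = 0.174.

d_min ≈ 0.17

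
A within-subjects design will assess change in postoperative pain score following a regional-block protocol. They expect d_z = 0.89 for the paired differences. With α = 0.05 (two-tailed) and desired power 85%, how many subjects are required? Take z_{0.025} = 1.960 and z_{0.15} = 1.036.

n = 12 pairs

For a paired (one-sample on differences) test: n = ((z_{α/2} + z_β) / d)².
z_{α/2} + z_β = 1.960 + 1.036 = 2.996.
n = (2.996 / 0.89)² = 3.366² = 11.33.
Round up.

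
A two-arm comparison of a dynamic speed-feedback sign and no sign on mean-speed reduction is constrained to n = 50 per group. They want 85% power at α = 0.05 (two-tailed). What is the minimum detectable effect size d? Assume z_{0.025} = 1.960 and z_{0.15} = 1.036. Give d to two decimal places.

For two independent groups of n = 50 each: d_min = (z_{α/2} + z_β)·√(2/n).
z-sum = 1.960 + 1.036 = 2.996.
d_min = 2.996 × √(2/50) = 2.996 × 0.2000 = 0.599.

d_min ≈ 0.60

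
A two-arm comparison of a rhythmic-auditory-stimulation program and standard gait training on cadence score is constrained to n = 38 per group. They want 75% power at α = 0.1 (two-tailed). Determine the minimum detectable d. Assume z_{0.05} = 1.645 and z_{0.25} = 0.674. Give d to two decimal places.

d_min ≈ 0.53

For two independent groups of n = 38 each: d_min = (z_{α/2} + z_β)·√(2/n).
z-sum = 1.645 + 0.674 = 2.319.
d_min = 2.319 × √(2/38) = 2.319 × 0.2294 = 0.532.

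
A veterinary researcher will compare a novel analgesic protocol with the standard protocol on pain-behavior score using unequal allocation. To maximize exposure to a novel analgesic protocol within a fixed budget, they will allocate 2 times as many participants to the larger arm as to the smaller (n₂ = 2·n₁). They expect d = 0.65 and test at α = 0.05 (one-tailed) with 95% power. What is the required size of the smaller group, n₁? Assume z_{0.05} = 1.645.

With allocation ratio k = n₂/n₁ = 2, Var(x̄₁−x̄₂) = σ²(1/n₁ + 1/(k·n₁)) = σ²·(k+1)/(k·n₁).
So n₁ = (1 + 1/k)·((z_{α} + z_β)/d)² = 1.500 × (3.290/0.65)².
n₁ = 1.500 × 25.62 = 38.4.
Round up: n₁ = 39, giving n₂ = 2 × 39 = 78.

n₁ = 39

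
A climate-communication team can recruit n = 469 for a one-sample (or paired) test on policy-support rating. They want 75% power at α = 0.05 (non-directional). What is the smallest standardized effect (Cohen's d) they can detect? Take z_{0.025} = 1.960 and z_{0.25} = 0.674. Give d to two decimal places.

d_min ≈ 0.12

For a single sample (or paired design) of n = 469: d_min = (z_{α/2} + z_β)/√n.
z-sum = 1.960 + 0.674 = 2.634.
d_min = 2.634 / √469 = 2.634 / 21.656 = 0.122.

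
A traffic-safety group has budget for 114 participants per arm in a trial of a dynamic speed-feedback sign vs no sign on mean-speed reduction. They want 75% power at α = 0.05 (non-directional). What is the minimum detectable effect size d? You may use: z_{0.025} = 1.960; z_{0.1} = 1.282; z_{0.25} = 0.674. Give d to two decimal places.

For two independent groups of n = 114 each: d_min = (z_{α/2} + z_β)·√(2/n).
z-sum = 1.960 + 0.674 = 2.634.
d_min = 2.634 × √(2/114) = 2.634 × 0.1325 = 0.349.

d_min ≈ 0.35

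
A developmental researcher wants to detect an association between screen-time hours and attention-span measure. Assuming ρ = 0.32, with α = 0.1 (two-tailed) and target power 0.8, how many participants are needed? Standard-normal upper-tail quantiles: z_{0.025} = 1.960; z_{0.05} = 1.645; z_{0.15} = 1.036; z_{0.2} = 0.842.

n = 60

Fisher's z: C = ½·ln((1+r)/(1−r)) = ½·ln(1.9412) = 0.3316.
n = ((z_{α/2} + z_β)/C)² + 3.
(1.645 + 0.842) / 0.3316 = 2.487 / 0.3316 = 7.500.
n = 7.500² + 3 = 56.25 + 3 = 59.2.
Round up.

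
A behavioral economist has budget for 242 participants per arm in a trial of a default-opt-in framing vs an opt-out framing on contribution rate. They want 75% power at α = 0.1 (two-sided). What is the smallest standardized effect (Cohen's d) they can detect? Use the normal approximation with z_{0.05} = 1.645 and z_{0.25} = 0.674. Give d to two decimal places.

For two independent groups of n = 242 each: d_min = (z_{α/2} + z_β)·√(2/n).
z-sum = 1.645 + 0.674 = 2.319.
d_min = 2.319 × √(2/242) = 2.319 × 0.0909 = 0.211.

d_min ≈ 0.21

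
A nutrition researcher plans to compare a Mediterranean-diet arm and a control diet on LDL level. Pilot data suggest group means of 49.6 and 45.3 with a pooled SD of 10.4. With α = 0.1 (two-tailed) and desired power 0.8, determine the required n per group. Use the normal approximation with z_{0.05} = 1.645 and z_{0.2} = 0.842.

Cohen's d = |M₁ − M₂| / SD_pooled = |49.6 − 45.3| / 10.4 = 4.3 / 10.4 = 0.413.
For two independent groups with equal n: n = 2·((z_{α/2} + z_β) / d)².
z_{α/2} + z_β = 1.645 + 0.842 = 2.487.
n = 2 × (2.487 / 0.413)² = 2 × 6.022² = 2 × 36.26 = 72.5.
Round up to the next whole participant.

n = 73 per group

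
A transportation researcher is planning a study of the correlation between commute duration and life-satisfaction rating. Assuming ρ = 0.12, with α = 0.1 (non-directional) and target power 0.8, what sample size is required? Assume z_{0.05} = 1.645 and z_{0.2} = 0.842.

Fisher's z: C = ½·ln((1+r)/(1−r)) = ½·ln(1.2727) = 0.1206.
n = ((z_{α/2} + z_β)/C)² + 3.
(1.645 + 0.842) / 0.1206 = 2.487 / 0.1206 = 20.622.
n = 20.622² + 3 = 425.26 + 3 = 428.3.
Round up.

n = 429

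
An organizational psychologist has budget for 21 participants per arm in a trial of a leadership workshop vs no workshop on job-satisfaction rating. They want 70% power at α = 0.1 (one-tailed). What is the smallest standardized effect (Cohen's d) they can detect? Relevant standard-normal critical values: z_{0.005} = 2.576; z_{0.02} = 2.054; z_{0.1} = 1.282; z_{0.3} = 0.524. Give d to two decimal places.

d_min ≈ 0.56

For two independent groups of n = 21 each: d_min = (z_{α} + z_β)·√(2/n).
z-sum = 1.282 + 0.524 = 1.806.
d_min = 1.806 × √(2/21) = 1.806 × 0.3086 = 0.557.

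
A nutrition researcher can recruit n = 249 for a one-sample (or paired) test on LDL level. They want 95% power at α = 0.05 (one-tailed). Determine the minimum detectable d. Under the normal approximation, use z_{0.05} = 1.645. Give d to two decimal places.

d_min ≈ 0.21

For a single sample (or paired design) of n = 249: d_min = (z_{α} + z_β)/√n.
z-sum = 1.645 + 1.645 = 3.290.
d_min = 3.290 / √249 = 3.290 / 15.780 = 0.208.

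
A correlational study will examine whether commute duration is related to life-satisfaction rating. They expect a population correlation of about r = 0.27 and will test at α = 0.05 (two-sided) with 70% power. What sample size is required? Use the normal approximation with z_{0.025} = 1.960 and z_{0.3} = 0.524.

Fisher's z: C = ½·ln((1+r)/(1−r)) = ½·ln(1.7397) = 0.2769.
n = ((z_{α/2} + z_β)/C)² + 3.
(1.960 + 0.524) / 0.2769 = 2.484 / 0.2769 = 8.971.
n = 8.971² + 3 = 80.47 + 3 = 83.5.
Round up.

n = 84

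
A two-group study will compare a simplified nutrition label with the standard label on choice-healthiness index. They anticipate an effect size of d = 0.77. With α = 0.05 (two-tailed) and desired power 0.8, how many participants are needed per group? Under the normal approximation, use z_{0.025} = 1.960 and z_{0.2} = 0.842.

For two independent groups with equal n: n = 2·((z_{α/2} + z_β) / d)².
z_{α/2} + z_β = 1.960 + 0.842 = 2.802.
n = 2 × (2.802 / 0.77)² = 2 × 3.639² = 2 × 13.24 = 26.5.
Round up to the next whole participant.

n = 27 per group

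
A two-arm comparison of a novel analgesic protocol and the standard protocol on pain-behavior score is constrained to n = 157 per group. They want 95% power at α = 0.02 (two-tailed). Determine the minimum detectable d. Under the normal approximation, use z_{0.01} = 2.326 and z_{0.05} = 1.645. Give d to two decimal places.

For two independent groups of n = 157 each: d_min = (z_{α/2} + z_β)·√(2/n).
z-sum = 2.326 + 1.645 = 3.971.
d_min = 3.971 × √(2/157) = 3.971 × 0.1129 = 0.448.

d_min ≈ 0.45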